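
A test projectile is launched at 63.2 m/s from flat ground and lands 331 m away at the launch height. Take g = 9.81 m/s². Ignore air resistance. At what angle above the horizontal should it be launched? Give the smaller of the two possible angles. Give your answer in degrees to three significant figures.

From R = (v₀²/g) sin 2θ: sin 2θ = 9.81 × 331 / 3994.2 = 0.8129.
2θ = 54.38° or 180° − 54.38° = 125.6°, so θ = 27.19° or 62.81°.
The smaller angle is 27.19°.

27.2°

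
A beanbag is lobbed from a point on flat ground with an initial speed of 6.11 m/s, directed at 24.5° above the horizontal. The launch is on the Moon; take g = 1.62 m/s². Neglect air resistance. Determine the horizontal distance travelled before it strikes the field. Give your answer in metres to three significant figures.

vₓ = 6.110 cos 24.5° = 5.560 m/s; v_y0 = 6.110 sin 24.5° = 2.534 m/s.
Time aloft: T = 2 v_y0 / g = 2 × 2.534 / 1.62 = 3.128 s.
Range: R = vₓ T = 5.560 × 3.128 = 17.39 m.

17.4 m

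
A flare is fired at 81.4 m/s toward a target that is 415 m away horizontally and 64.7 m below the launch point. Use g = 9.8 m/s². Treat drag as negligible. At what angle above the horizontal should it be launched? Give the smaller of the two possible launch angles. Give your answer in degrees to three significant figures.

9.02°

Trajectory: y = x tanθ − g x² (1 + tan²θ)/(2v₀²). With x = 415, y = −64.7, v₀ = 81.4, g = 9.80:
127.4 tan²θ − 415 tanθ + (62.66) = 0.
tanθ = [415 ± √(415² − 4 × 127.4 × (62.66))] / (2 × 127.4) = (415 ± 374.6) / 254.7, giving tanθ = 0.1587 or 3.100.
θ = 9.019° or 72.12°; the smaller is 9.019°.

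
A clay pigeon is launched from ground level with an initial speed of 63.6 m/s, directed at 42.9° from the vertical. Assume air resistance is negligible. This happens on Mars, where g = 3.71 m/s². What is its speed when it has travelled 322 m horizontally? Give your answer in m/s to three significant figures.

Components: vₓ = 63.60 sin 42.9° = 43.29 m/s, v_y0 = 63.60 cos 42.9° = 46.59 m/s.
x = vₓ t ⇒ t = 322/43.29 = 7.438 s.
Vertical velocity there: v_y = v_y0 − g t = 46.59 − 3.71 × 7.438 = 19.00 m/s.
Speed: √(vₓ² + v_y²) = √(43.29² + 19.00²) = 47.28 m/s.

47.3 m/s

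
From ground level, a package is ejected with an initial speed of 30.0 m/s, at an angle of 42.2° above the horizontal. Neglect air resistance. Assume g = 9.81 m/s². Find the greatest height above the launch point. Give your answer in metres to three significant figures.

20.7 m

Horizontal component vₓ = 30.00 cos 42.2° = 22.22 m/s; vertical v_y0 = 30.00 sin 42.2° = 20.15 m/s.
At the apex v_y = 0, so H = v_y0²/(2g) = 20.15²/19.62 = 20.70 m.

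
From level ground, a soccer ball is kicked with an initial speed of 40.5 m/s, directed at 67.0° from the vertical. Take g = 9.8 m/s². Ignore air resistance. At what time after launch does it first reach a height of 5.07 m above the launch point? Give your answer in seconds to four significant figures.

Components: vₓ = 40.50 sin 67.0° = 37.28 m/s, v_y0 = 40.50 cos 67.0° = 15.82 m/s.
Height y(t) = 15.82 t − 4.900 t² = 5.07 gives 4.900 t² − 15.82 t + 5.07 = 0.
t = [15.82 ± √(15.82² − 2·9.80·5.07)] / 9.80 = (15.82 ± 12.29) / 9.80, so t = 0.3607 s or t = 2.869 s.
The first (ascending) time is 0.3607 s.

0.3607 s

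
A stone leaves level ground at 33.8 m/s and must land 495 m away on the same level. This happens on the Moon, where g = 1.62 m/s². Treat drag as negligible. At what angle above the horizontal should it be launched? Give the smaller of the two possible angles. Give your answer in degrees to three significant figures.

22.3°

Level-ground range R = v₀² sin(2θ)/g ⇒ sin(2θ) = gR/v₀² = 1.62 × 495 / 33.8² = 0.7019.
2θ = 44.58° or 180° − 44.58° = 135.4°, so θ = 22.29° or 67.71°.
The smaller angle is 22.29°.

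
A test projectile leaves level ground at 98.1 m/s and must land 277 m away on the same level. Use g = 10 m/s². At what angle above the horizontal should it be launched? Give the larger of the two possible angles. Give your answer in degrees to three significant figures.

R = v₀² sin 2θ / g gives sin 2θ = gR/v₀² = 10.0·277/98.1² = 0.2878.
2θ = 16.73° or 180° − 16.73° = 163.3°, so θ = 8.364° or 81.64°.
The larger angle is 81.64°.

81.6°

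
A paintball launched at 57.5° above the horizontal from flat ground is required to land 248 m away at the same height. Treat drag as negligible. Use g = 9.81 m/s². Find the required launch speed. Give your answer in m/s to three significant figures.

From R = (v₀² / g) sin 2θ: v₀ = √(gR / sin 2θ).
v₀ = √(9.81 × 248 / sin 115.0°) = √(2433 / 0.9063) = √2684.4 = 51.81 m/s.

51.8 m/s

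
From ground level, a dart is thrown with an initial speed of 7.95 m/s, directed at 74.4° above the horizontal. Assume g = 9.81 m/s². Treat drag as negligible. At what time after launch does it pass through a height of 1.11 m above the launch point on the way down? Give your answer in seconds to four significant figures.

vₓ = 7.950 cos 74.4° = 2.138 m/s; v_y0 = 7.950 sin 74.4° = 7.657 m/s.
Set y = v_y0 t − ½ g t² = 1.11: 4.905 t² − 7.657 t + 1.11 = 0.
t = [7.657 ± √(7.657² − 2·9.81·1.11)] / 9.81 = (7.657 ± 6.071) / 9.81, so t = 0.1617 s or t = 1.399 s.
The descending-branch root is 1.399 s.

1.399 s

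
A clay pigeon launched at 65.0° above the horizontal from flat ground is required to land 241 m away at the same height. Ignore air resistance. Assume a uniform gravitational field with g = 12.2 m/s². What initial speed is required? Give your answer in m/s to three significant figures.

From R = (v₀² / g) sin 2θ: v₀ = √(gR / sin 2θ).
v₀ = √(12.2 × 241 / sin 130.0°) = √(2940 / 0.7660) = √3838.2 = 61.95 m/s.

62.0 m/s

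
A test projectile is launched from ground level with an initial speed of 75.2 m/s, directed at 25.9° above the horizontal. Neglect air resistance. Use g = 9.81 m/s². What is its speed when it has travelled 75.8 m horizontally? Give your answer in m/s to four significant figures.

71.09 m/s

Horizontal component vₓ = 75.20 cos 25.9° = 67.65 m/s; vertical v_y0 = 75.20 sin 25.9° = 32.85 m/s.
x = vₓ t ⇒ t = 75.8/67.65 = 1.121 s.
Vertical velocity there: v_y = v_y0 − g t = 32.85 − 9.81 × 1.121 = 21.86 m/s.
Speed: √(vₓ² + v_y²) = √(67.65² + 21.86²) = 71.09 m/s.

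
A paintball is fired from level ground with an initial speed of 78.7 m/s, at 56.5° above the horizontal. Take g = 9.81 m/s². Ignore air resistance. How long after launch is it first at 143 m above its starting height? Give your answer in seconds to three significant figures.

Components: vₓ = 78.70 cos 56.5° = 43.44 m/s, v_y0 = 78.70 sin 56.5° = 65.63 m/s.
Require v_y0 t − ½ g t² = 143, i.e. 4.905 t² − 65.63 t + 143 = 0.
Quadratic formula: t = (65.63 ± √1501.2) / 9.81 = (65.63 ± 38.75) / 9.81 → t = 2.740 s or 10.64 s.
The first (ascending) time is 2.740 s.

2.74 s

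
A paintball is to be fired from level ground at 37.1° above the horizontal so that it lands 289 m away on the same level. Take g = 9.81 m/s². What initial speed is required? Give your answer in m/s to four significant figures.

From R = (v₀² / g) sin 2θ: v₀ = √(gR / sin 2θ).
v₀ = √(9.81 × 289 / sin 74.20°) = √(2835 / 0.9622) = √2946.4 = 54.28 m/s.

54.28 m/s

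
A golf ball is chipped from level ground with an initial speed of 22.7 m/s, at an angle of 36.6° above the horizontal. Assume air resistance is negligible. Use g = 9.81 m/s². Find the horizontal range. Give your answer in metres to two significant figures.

vₓ = 22.70 cos 36.6° = 18.22 m/s; v_y0 = 22.70 sin 36.6° = 13.53 m/s.
Time aloft: T = 2 v_y0 / g = 2 × 13.53 / 9.81 = 2.759 s.
Horizontal distance R = vₓ T = 18.22 × 2.759 = 50.29 m.

50 m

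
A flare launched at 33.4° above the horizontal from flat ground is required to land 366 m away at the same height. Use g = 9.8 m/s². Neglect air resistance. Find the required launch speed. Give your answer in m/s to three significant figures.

62.5 m/s

Level-ground range: R = v₀² sin(2θ)/g, so v₀ = √(gR / sin 2θ).
v₀ = √(9.80 × 366 / sin 66.80°) = √(3587 / 0.9191) = √3902.4 = 62.47 m/s.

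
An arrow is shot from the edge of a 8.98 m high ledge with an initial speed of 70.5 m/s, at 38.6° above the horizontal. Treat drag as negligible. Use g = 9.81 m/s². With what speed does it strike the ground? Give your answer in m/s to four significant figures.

Components: vₓ = 70.50 cos 38.6° = 55.10 m/s, v_y0 = 70.50 sin 38.6° = 43.98 m/s.
With up positive and y = 0 at the ground: y(t) = 8.98 + (43.98) t − 4.905 t². Setting y = 0 and taking the positive root: t = [43.98 + √(43.98² + 2·9.81·8.98)] / 9.81 = (43.98 + 45.94) / 9.81 = 9.167 s.
Vertical velocity at impact: v_y = v_y0 − g t = 43.98 − 9.81 × 9.167 = −45.94 m/s.
Speed: |v| = √(vₓ² + v_y²) = √(55.10² + 45.94²) = 71.74 m/s.

71.74 m/s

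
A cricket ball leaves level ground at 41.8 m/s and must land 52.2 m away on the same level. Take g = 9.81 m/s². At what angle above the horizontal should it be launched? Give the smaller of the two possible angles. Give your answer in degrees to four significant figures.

R = v₀² sin 2θ / g gives sin 2θ = gR/v₀² = 9.81·52.2/41.8² = 0.2931.
2θ = 17.04° or 180° − 17.04° = 163.0°, so θ = 8.521° or 81.48°.
The smaller angle is 8.521°.

8.521°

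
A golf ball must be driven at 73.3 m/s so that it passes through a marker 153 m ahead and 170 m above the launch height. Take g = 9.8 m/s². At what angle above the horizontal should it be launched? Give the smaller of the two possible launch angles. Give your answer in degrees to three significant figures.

Trajectory: y = x tanθ − g x² (1 + tan²θ)/(2v₀²). With x = 153, y = 170, v₀ = 73.3, g = 9.80:
21.35 tan²θ − 153 tanθ + (191.3) = 0.
tanθ = [153 ± √(153² − 4 × 21.35 × (191.3))] / (2 × 21.35) = (153 ± 84.08) / 42.70, giving tanθ = 1.614 or 5.552.
θ = 58.22° or 79.79°; the smaller is 58.22°.

58.2°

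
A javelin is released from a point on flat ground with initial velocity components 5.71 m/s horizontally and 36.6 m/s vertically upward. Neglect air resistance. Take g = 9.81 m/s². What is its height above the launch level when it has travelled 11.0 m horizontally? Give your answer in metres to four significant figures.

At x = 11.0 m, t = x/vₓ = 11.0/5.710 = 1.926 s.
Height: y = v_y0 t − ½ g t² = 36.60 × 1.926 − 4.905 × 1.926² = 70.51 − 18.20 = 52.30 m.

52.30 m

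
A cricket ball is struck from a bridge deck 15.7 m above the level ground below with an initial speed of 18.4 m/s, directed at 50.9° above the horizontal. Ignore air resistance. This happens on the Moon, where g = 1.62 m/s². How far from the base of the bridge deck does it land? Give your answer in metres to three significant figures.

Resolve: vₓ = 18.40 cos 50.9° = 11.60 m/s and v_y0 = 18.40 sin 50.9° = 14.28 m/s.
Vertical motion (up positive, ground at y = 0): 0.8100 t² − (14.28) t − 15.7 = 0, so t = (14.28 + √(14.28² + 2·1.62·15.7)) / 1.62 = (14.28 + 15.96) / 1.62 = 18.67 s.
Horizontal distance: R = vₓ t = 11.60 × 18.67 = 216.6 m.

217 m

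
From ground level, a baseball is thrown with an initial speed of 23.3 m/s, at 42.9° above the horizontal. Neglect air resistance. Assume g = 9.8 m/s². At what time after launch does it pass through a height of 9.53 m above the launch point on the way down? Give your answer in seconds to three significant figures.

Resolve: vₓ = 23.30 cos 42.9° = 17.07 m/s and v_y0 = 23.30 sin 42.9° = 15.86 m/s.
Height y(t) = 15.86 t − 4.900 t² = 9.53 gives 4.900 t² − 15.86 t + 9.53 = 0.
t = [15.86 ± √(15.86² − 2·9.80·9.53)] / 9.80 = (15.86 ± 8.048) / 9.80, so t = 0.7972 s or t = 2.440 s.
The descending-branch root is 2.440 s.

2.44 s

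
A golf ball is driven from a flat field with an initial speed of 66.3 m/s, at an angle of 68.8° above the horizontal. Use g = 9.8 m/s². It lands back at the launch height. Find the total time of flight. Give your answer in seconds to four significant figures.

Horizontal component vₓ = 66.30 cos 68.8° = 23.98 m/s; vertical v_y0 = 66.30 sin 68.8° = 61.81 m/s.
Landing at launch height ⇒ T = 2 v_y0 / g = 2 × 61.81 / 9.80 = 12.61 s.

12.61 s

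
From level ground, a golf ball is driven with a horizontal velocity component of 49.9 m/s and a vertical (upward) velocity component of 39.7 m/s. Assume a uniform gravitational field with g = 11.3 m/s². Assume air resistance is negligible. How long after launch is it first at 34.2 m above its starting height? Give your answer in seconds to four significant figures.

1.005 s

Require v_y0 t − ½ g t² = 34.2, i.e. 5.650 t² − 39.70 t + 34.2 = 0.
Quadratic formula: t = (39.70 ± √803.17) / 11.3 = (39.70 ± 28.34) / 11.3 → t = 1.005 s or 6.021 s.
The first (ascending) time is 1.005 s.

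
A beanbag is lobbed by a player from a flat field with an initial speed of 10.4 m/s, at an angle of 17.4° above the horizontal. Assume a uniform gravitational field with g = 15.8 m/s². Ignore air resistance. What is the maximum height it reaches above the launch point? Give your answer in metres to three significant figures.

Resolve: vₓ = 10.40 cos 17.4° = 9.924 m/s and v_y0 = 10.40 sin 17.4° = 3.110 m/s.
At the apex v_y = 0, so H = v_y0²/(2g) = 3.110²/31.60 = 0.3061 m.

0.306 m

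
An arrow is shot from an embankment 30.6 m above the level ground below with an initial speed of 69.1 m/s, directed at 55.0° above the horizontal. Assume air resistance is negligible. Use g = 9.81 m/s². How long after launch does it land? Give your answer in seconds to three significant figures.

Resolve: vₓ = 69.10 cos 55.0° = 39.63 m/s and v_y0 = 69.10 sin 55.0° = 56.60 m/s.
Vertical motion (up positive, ground at y = 0): 4.905 t² − (56.60) t − 30.6 = 0, so t = (56.60 + √(56.60² + 2·9.81·30.6)) / 9.81 = (56.60 + 61.68) / 9.81 = 12.06 s.

12.1 s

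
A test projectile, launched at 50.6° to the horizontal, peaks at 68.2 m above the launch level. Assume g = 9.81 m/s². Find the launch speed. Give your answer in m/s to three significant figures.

47.3 m/s

At the peak v_y = 0, so v_y0 = √(2gH) = √(2 × 9.81 × 68.2) = 36.58 m/s.
v_y0 = v₀ sin θ ⇒ v₀ = 36.58 / sin 50.6° = 47.34 m/s.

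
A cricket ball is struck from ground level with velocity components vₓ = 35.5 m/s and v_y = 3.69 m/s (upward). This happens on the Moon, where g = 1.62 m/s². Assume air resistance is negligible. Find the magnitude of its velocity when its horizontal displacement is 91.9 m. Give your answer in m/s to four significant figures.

35.50 m/s

x = vₓ t ⇒ t = 91.9/35.50 = 2.589 s.
Vertical velocity there: v_y = v_y0 − g t = 3.690 − 1.62 × 2.589 = −0.5037 m/s.
Speed: √(vₓ² + v_y²) = √(35.50² + 0.5037²) = 35.50 m/s.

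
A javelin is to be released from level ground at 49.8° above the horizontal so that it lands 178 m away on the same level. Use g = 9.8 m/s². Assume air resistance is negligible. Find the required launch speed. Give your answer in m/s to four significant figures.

42.06 m/s

From R = (v₀² / g) sin 2θ: v₀ = √(gR / sin 2θ).
v₀ = √(9.80 × 178 / sin 99.60°) = √(1744 / 0.9860) = √1769.2 = 42.06 m/s.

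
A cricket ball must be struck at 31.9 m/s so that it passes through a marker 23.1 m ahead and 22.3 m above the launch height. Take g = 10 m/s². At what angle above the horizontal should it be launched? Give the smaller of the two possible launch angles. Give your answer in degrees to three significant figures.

51.5°

Trajectory: y = x tanθ − g x² (1 + tan²θ)/(2v₀²). With x = 23.1, y = 22.3, v₀ = 31.9, g = 10.0:
2.622 tan²θ − 23.1 tanθ + (24.92) = 0.
tanθ = [23.1 ± √(23.1² − 4 × 2.622 × (24.92))] / (2 × 2.622) = (23.1 ± 16.50) / 5.244, giving tanθ = 1.259 or 7.552.
θ = 51.53° or 82.46°; the smaller is 51.53°.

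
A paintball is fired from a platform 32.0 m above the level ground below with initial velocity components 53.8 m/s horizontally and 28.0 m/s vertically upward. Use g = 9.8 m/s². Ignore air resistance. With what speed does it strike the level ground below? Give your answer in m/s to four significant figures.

Vertical motion (up positive, ground at y = 0): 4.900 t² − (28.00) t − 32.0 = 0, so t = (28.00 + √(28.00² + 2·9.80·32.0)) / 9.80 = (28.00 + 37.57) / 9.80 = 6.690 s.
Vertical velocity at impact: v_y = v_y0 − g t = 28.00 − 9.80 × 6.690 = −37.57 m/s.
Speed: |v| = √(vₓ² + v_y²) = √(53.80² + 37.57²) = 65.62 m/s.

65.62 m/s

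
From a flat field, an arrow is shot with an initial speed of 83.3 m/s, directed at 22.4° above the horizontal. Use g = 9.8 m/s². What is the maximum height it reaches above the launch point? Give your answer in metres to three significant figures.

Horizontal component vₓ = 83.30 cos 22.4° = 77.01 m/s; vertical v_y0 = 83.30 sin 22.4° = 31.74 m/s.
At the apex v_y = 0, so H = v_y0²/(2g) = 31.74²/19.60 = 51.41 m.

51.4 m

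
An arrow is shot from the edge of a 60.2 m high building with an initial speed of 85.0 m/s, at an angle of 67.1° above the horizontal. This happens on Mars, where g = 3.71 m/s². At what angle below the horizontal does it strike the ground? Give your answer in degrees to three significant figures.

Resolve: vₓ = 85.00 cos 67.1° = 33.08 m/s and v_y0 = 85.00 sin 67.1° = 78.30 m/s.
With up positive and y = 0 at the ground: y(t) = 60.2 + (78.30) t − 1.855 t². Setting y = 0 and taking the positive root: t = [78.30 + √(78.30² + 2·3.71·60.2)] / 3.71 = (78.30 + 81.10) / 3.71 = 42.97 s.
At impact: v_y = v_y0 − g t = −81.10 m/s; vₓ = 33.08 m/s.
Angle below horizontal: arctan(|v_y|/vₓ) = arctan(81.10/33.08) = 67.81°.

67.8°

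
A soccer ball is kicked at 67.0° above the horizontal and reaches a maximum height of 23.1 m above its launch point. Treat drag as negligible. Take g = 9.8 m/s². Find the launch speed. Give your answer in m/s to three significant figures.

23.1 m/s

At the peak v_y = 0, so v_y0 = √(2gH) = √(2 × 9.80 × 23.1) = 21.28 m/s.
v_y0 = v₀ sin θ ⇒ v₀ = 21.28 / sin 67.0° = 23.12 m/s.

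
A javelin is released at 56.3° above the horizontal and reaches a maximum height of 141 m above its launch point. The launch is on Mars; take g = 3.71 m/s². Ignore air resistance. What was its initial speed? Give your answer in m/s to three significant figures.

38.9 m/s

At the peak v_y = 0, so v_y0 = √(2gH) = √(2 × 3.71 × 141) = 32.35 m/s.
v_y0 = v₀ sin θ ⇒ v₀ = 32.35 / sin 56.3° = 38.88 m/s.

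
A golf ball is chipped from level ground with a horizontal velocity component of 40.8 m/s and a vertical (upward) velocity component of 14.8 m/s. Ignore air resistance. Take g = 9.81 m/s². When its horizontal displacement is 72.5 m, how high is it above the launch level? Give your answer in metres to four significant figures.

At x = 72.5 m, t = x/vₓ = 72.5/40.80 = 1.777 s.
Height: y = v_y0 t − ½ g t² = 14.80 × 1.777 − 4.905 × 1.777² = 26.30 − 15.49 = 10.81 m.

10.81 m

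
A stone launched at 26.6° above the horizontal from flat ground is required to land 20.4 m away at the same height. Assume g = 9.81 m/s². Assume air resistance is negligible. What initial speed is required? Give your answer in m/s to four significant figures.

From R = (v₀² / g) sin 2θ: v₀ = √(gR / sin 2θ).
v₀ = √(9.81 × 20.4 / sin 53.20°) = √(200.1 / 0.8007) = √249.93 = 15.81 m/s.

15.81 m/s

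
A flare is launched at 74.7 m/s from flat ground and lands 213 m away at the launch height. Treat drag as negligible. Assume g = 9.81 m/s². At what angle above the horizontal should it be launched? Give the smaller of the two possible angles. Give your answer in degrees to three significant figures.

11.0°

Level-ground range R = v₀² sin(2θ)/g ⇒ sin(2θ) = gR/v₀² = 9.81 × 213 / 74.7² = 0.3745.
2θ = 21.99° or 180° − 21.99° = 158.0°, so θ = 11.00° or 79.00°.
The smaller angle is 11.00°.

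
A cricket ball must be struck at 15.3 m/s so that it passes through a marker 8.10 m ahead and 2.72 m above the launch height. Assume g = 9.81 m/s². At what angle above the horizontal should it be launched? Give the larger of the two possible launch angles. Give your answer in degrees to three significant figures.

Trajectory: y = x tanθ − g x² (1 + tan²θ)/(2v₀²). With x = 8.10, y = 2.72, v₀ = 15.3, g = 9.81:
1.375 tan²θ − 8.10 tanθ + (4.095) = 0.
tanθ = [8.10 ± √(8.10² − 4 × 1.375 × (4.095))] / (2 × 1.375) = (8.10 ± 6.565) / 2.750, giving tanθ = 0.5585 or 5.333.
θ = 29.18° or 79.38°; the larger is 79.38°.

79.4°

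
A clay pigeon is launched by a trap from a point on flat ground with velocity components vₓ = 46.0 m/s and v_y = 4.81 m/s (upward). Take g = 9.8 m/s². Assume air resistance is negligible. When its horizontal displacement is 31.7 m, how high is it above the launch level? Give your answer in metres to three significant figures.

0.988 m

x = vₓ t ⇒ t = 31.7/46.00 = 0.6891 s.
Height: y = v_y0 t − ½ g t² = 4.810 × 0.6891 − 4.900 × 0.6891² = 3.315 − 2.327 = 0.9877 m.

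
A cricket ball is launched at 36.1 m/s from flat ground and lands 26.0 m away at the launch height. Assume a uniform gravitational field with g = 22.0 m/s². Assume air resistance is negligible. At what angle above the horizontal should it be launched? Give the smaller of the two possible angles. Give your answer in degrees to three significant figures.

R = v₀² sin 2θ / g gives sin 2θ = gR/v₀² = 22.0·26.0/36.1² = 0.4389.
2θ = 26.03° or 180° − 26.03° = 154.0°, so θ = 13.02° or 76.98°.
The smaller angle is 13.02°.

13.0°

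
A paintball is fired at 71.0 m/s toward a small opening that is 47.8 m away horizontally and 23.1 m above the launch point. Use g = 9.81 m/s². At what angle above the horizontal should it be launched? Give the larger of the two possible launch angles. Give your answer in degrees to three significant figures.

87.3°

Trajectory: y = x tanθ − g x² (1 + tan²θ)/(2v₀²). With x = 47.8, y = 23.1, v₀ = 71.0, g = 9.81:
2.223 tan²θ − 47.8 tanθ + (25.32) = 0.
tanθ = [47.8 ± √(47.8² − 4 × 2.223 × (25.32))] / (2 × 2.223) = (47.8 ± 45.38) / 4.446, giving tanθ = 0.5435 or 20.96.
θ = 28.52° or 87.27°; the larger is 87.27°.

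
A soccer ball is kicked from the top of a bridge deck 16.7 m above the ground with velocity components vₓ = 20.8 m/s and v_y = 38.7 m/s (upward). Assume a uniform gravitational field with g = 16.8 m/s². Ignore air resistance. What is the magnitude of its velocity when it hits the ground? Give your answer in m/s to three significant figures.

49.9 m/s

Vertical motion (up positive, ground at y = 0): 8.400 t² − (38.70) t − 16.7 = 0, so t = (38.70 + √(38.70² + 2·16.8·16.7)) / 16.8 = (38.70 + 45.37) / 16.8 = 5.004 s.
Vertical velocity at impact: v_y = v_y0 − g t = 38.70 − 16.8 × 5.004 = −45.37 m/s.
Speed: |v| = √(vₓ² + v_y²) = √(20.80² + 45.37²) = 49.91 m/s.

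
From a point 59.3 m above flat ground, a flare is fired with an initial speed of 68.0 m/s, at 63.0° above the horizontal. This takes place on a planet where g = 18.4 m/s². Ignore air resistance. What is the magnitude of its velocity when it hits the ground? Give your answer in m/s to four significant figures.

82.50 m/s

Resolve: vₓ = 68.00 cos 63.0° = 30.87 m/s and v_y0 = 68.00 sin 63.0° = 60.59 m/s.
With up positive and y = 0 at the ground: y(t) = 59.3 + (60.59) t − 9.200 t². Setting y = 0 and taking the positive root: t = [60.59 + √(60.59² + 2·18.4·59.3)] / 18.4 = (60.59 + 76.51) / 18.4 = 7.451 s.
Vertical velocity at impact: v_y = v_y0 − g t = 60.59 − 18.4 × 7.451 = −76.51 m/s.
Speed: |v| = √(vₓ² + v_y²) = √(30.87² + 76.51²) = 82.50 m/s.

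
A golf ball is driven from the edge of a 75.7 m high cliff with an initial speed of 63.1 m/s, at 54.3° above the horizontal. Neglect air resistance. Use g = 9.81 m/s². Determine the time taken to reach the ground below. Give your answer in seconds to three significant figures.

11.8 s

Components: vₓ = 63.10 cos 54.3° = 36.82 m/s, v_y0 = 63.10 sin 54.3° = 51.24 m/s.
With up positive and y = 0 at the ground: y(t) = 75.7 + (51.24) t − 4.905 t². Setting y = 0 and taking the positive root: t = [51.24 + √(51.24² + 2·9.81·75.7)] / 9.81 = (51.24 + 64.12) / 9.81 = 11.76 s.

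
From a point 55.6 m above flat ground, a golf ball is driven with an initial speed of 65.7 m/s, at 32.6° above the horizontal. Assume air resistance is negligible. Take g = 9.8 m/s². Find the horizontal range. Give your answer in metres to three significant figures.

Resolve: vₓ = 65.70 cos 32.6° = 55.35 m/s and v_y0 = 65.70 sin 32.6° = 35.40 m/s.
Vertical motion (up positive, ground at y = 0): 4.900 t² − (35.40) t − 55.6 = 0, so t = (35.40 + √(35.40² + 2·9.80·55.6)) / 9.80 = (35.40 + 48.40) / 9.80 = 8.551 s.
Horizontal distance: R = vₓ t = 55.35 × 8.551 = 473.3 m.

473 m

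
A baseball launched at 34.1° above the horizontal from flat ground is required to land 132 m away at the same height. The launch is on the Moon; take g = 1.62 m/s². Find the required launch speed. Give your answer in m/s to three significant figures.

Level-ground range: R = v₀² sin(2θ)/g, so v₀ = √(gR / sin 2θ).
v₀ = √(1.62 × 132 / sin 68.20°) = √(213.8 / 0.9285) = √230.31 = 15.18 m/s.

15.2 m/s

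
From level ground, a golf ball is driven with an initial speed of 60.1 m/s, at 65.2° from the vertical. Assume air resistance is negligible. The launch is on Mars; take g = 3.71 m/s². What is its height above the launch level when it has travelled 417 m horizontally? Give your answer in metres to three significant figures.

84.3 m

Components: vₓ = 60.10 sin 65.2° = 54.56 m/s, v_y0 = 60.10 cos 65.2° = 25.21 m/s.
At x = 417 m, t = x/vₓ = 417/54.56 = 7.643 s.
Height: y = v_y0 t − ½ g t² = 25.21 × 7.643 − 1.855 × 7.643² = 192.7 − 108.4 = 84.31 m.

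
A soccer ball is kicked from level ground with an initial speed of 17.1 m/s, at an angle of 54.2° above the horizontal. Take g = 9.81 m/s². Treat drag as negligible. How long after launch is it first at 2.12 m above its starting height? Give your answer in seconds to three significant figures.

Horizontal component vₓ = 17.10 cos 54.2° = 10.00 m/s; vertical v_y0 = 17.10 sin 54.2° = 13.87 m/s.
Require v_y0 t − ½ g t² = 2.12, i.e. 4.905 t² − 13.87 t + 2.12 = 0.
Quadratic formula: t = (13.87 ± √150.76) / 9.81 = (13.87 ± 12.28) / 9.81 → t = 0.1622 s or 2.665 s.
The first (ascending) time is 0.1622 s.

0.162 s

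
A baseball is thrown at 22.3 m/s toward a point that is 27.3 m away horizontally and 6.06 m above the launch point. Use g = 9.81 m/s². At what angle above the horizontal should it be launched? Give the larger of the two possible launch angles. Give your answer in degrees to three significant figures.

Trajectory: y = x tanθ − g x² (1 + tan²θ)/(2v₀²). With x = 27.3, y = 6.06, v₀ = 22.3, g = 9.81:
7.351 tan²θ − 27.3 tanθ + (13.41) = 0.
tanθ = [27.3 ± √(27.3² − 4 × 7.351 × (13.41))] / (2 × 7.351) = (27.3 ± 18.73) / 14.70, giving tanθ = 0.5827 or 3.131.
θ = 30.23° or 72.29°; the larger is 72.29°.

72.3°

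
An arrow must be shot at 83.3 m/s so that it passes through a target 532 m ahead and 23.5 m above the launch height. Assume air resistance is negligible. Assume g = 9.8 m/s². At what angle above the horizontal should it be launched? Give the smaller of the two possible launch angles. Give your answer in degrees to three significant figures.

Trajectory: y = x tanθ − g x² (1 + tan²θ)/(2v₀²). With x = 532, y = 23.5, v₀ = 83.3, g = 9.80:
199.9 tan²θ − 532 tanθ + (223.4) = 0.
tanθ = [532 ± √(532² − 4 × 199.9 × (223.4))] / (2 × 199.9) = (532 ± 323.2) / 399.7, giving tanθ = 0.5224 or 2.139.
θ = 27.58° or 64.95°; the smaller is 27.58°.

27.6°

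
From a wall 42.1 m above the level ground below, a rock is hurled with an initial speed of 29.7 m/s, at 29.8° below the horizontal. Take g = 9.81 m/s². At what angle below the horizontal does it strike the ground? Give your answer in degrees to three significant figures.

Horizontal component vₓ = 29.70 cos 29.8° = 25.77 m/s; vertical v_y0 = −14.76 m/s (downward).
The projectile lands when y = 42.1 + (−14.76) t − ½·9.81·t² = 0. Positive root: t = (−14.76 + √(14.76² + 2·9.81·42.1)) / 9.81 = (−14.76 + 32.31) / 9.81 = 1.789 s.
At impact: v_y = v_y0 − g t = −32.31 m/s; vₓ = 25.77 m/s.
Angle below horizontal: arctan(|v_y|/vₓ) = arctan(32.31/25.77) = 51.42°.

51.4°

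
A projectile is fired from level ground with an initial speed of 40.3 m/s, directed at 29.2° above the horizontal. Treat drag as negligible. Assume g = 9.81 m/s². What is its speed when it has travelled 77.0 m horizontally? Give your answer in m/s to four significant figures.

35.23 m/s

Resolve: vₓ = 40.30 cos 29.2° = 35.18 m/s and v_y0 = 40.30 sin 29.2° = 19.66 m/s.
Time to reach x = 77.0 m: t = x/vₓ = 77.0/35.18 = 2.189 s.
Vertical velocity there: v_y = v_y0 − g t = 19.66 − 9.81 × 2.189 = −1.812 m/s.
Speed: √(vₓ² + v_y²) = √(35.18² + 1.812²) = 35.23 m/s.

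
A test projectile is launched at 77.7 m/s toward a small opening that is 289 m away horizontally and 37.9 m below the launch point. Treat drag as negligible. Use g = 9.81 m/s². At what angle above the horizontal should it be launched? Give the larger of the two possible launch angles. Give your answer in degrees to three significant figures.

76.5°

Trajectory: y = x tanθ − g x² (1 + tan²θ)/(2v₀²). With x = 289, y = −37.9, v₀ = 77.7, g = 9.81:
67.86 tan²θ − 289 tanθ + (29.96) = 0.
tanθ = [289 ± √(289² − 4 × 67.86 × (29.96))] / (2 × 67.86) = (289 ± 274.6) / 135.7, giving tanθ = 0.1063 or 4.153.
θ = 6.068° or 76.46°; the larger is 76.46°.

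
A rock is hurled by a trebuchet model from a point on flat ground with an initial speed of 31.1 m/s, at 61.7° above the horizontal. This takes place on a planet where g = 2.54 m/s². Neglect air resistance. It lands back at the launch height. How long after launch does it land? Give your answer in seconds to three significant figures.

Components: vₓ = 31.10 cos 61.7° = 14.74 m/s, v_y0 = 31.10 sin 61.7° = 27.38 m/s.
It returns to y = 0 when t = 2 v_y0 / g = 2(27.38)/2.54 = 21.56 s.

21.6 s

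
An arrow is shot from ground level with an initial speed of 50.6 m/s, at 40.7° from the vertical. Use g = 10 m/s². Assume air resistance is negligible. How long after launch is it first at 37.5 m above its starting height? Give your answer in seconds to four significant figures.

1.150 s

Components: vₓ = 50.60 sin 40.7° = 33.00 m/s, v_y0 = 50.60 cos 40.7° = 38.36 m/s.
Height y(t) = 38.36 t − 5.000 t² = 37.5 gives 5.000 t² − 38.36 t + 37.5 = 0.
Quadratic formula: t = (38.36 ± √721.61) / 10.0 = (38.36 ± 26.86) / 10.0 → t = 1.150 s or 6.522 s.
The first (ascending) time is 1.150 s.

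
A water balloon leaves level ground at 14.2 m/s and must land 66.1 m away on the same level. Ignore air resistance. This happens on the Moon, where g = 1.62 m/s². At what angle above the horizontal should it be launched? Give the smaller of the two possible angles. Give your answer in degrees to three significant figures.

16.0°

From R = (v₀²/g) sin 2θ: sin 2θ = 1.62 × 66.1 / 201.64 = 0.5311.
2θ = 32.08° or 180° − 32.08° = 147.9°, so θ = 16.04° or 73.96°.
The smaller angle is 16.04°.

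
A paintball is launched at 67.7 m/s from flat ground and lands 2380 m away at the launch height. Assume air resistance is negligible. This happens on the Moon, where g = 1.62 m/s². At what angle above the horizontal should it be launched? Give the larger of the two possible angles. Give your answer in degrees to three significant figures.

61.4°

From R = (v₀²/g) sin 2θ: sin 2θ = 1.62 × 2380 / 4583.3 = 0.8412.
2θ = 57.27° or 180° − 57.27° = 122.7°, so θ = 28.64° or 61.36°.
The larger angle is 61.36°.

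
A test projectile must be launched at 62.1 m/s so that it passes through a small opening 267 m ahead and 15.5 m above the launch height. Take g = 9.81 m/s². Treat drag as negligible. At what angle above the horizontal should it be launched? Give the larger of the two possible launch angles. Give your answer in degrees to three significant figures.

68.0°

Trajectory: y = x tanθ − g x² (1 + tan²θ)/(2v₀²). With x = 267, y = 15.5, v₀ = 62.1, g = 9.81:
90.67 tan²θ − 267 tanθ + (106.2) = 0.
tanθ = [267 ± √(267² − 4 × 90.67 × (106.2))] / (2 × 90.67) = (267 ± 181.1) / 181.3, giving tanθ = 0.4739 or 2.471.
θ = 25.36° or 67.96°; the larger is 67.96°.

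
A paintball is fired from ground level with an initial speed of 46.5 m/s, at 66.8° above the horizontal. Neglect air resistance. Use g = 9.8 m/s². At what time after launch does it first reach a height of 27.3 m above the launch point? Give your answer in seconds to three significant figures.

Resolve: vₓ = 46.50 cos 66.8° = 18.32 m/s and v_y0 = 46.50 sin 66.8° = 42.74 m/s.
Require v_y0 t − ½ g t² = 27.3, i.e. 4.900 t² − 42.74 t + 27.3 = 0.
t = [42.74 ± √(42.74² − 2·9.80·27.3)] / 9.80 = (42.74 ± 35.94) / 9.80, so t = 0.6940 s or t = 8.028 s.
The first (ascending) time is 0.6940 s.

0.694 s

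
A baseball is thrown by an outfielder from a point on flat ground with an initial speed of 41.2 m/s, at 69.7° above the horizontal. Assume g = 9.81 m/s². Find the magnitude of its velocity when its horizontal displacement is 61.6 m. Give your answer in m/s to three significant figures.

14.7 m/s

Horizontal component vₓ = 41.20 cos 69.7° = 14.29 m/s; vertical v_y0 = 41.20 sin 69.7° = 38.64 m/s.
Time to reach x = 61.6 m: t = x/vₓ = 61.6/14.29 = 4.310 s.
Vertical velocity there: v_y = v_y0 − g t = 38.64 − 9.81 × 4.310 = −3.636 m/s.
Speed: √(vₓ² + v_y²) = √(14.29² + 3.636²) = 14.75 m/s.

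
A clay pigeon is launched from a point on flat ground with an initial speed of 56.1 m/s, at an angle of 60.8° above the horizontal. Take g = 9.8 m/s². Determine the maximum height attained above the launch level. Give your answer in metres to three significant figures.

Horizontal component vₓ = 56.10 cos 60.8° = 27.37 m/s; vertical v_y0 = 56.10 sin 60.8° = 48.97 m/s.
Peak height H = v_y0² / (2g) = 2398.2 / 19.60 = 122.4 m.

122 m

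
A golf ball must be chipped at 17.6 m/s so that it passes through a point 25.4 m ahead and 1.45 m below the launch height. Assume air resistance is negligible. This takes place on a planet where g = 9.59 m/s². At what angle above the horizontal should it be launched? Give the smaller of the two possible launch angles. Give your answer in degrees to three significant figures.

Trajectory: y = x tanθ − g x² (1 + tan²θ)/(2v₀²). With x = 25.4, y = −1.45, v₀ = 17.6, g = 9.59:
9.987 tan²θ − 25.4 tanθ + (8.537) = 0.
tanθ = [25.4 ± √(25.4² − 4 × 9.987 × (8.537))] / (2 × 9.987) = (25.4 ± 17.44) / 19.97, giving tanθ = 0.3986 or 2.145.
θ = 21.73° or 65.00°; the smaller is 21.73°.

21.7°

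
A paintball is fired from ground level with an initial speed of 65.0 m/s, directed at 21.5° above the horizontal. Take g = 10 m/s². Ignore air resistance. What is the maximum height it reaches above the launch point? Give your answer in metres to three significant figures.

Components: vₓ = 65.00 cos 21.5° = 60.48 m/s, v_y0 = 65.00 sin 21.5° = 23.82 m/s.
Maximum height: H = v_y0² / (2g) = 23.82² / (2 × 10.0) = 28.38 m.

28.4 m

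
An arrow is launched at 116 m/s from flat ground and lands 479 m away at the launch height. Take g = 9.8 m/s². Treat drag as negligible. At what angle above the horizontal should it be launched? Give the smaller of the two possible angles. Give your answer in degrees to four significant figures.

R = v₀² sin 2θ / g gives sin 2θ = gR/v₀² = 9.80·479/116² = 0.3489.
2θ = 20.42° or 180° − 20.42° = 159.6°, so θ = 10.21° or 79.79°.
The smaller angle is 10.21°.

10.21°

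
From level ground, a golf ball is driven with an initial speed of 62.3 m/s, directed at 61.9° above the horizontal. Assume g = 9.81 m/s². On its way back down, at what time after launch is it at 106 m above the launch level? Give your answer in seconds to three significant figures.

vₓ = 62.30 cos 61.9° = 29.34 m/s; v_y0 = 62.30 sin 61.9° = 54.96 m/s.
Require v_y0 t − ½ g t² = 106, i.e. 4.905 t² − 54.96 t + 106 = 0.
Quadratic formula: t = (54.96 ± √940.50) / 9.81 = (54.96 ± 30.67) / 9.81 → t = 2.476 s or 8.728 s.
The descending-branch root is 8.728 s.

8.73 s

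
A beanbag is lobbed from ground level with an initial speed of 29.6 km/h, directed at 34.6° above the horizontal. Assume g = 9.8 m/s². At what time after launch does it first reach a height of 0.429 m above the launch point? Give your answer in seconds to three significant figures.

Convert: 29.6 km/h = 29.6/3.6 = 8.222 m/s.
vₓ = 8.222 cos 34.6° = 6.768 m/s; v_y0 = 8.222 sin 34.6° = 4.669 m/s.
Require v_y0 t − ½ g t² = 0.429, i.e. 4.900 t² − 4.669 t + 0.429 = 0.
t = [4.669 ± √(4.669² − 2·9.80·0.429)] / 9.80 = (4.669 ± 3.659) / 9.80, so t = 0.1030 s or t = 0.8498 s.
The first (ascending) time is 0.1030 s.

0.103 s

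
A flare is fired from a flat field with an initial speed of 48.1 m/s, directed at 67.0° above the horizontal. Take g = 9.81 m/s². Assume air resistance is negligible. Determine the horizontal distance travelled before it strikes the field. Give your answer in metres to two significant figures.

170 m

vₓ = 48.10 cos 67.0° = 18.79 m/s; v_y0 = 48.10 sin 67.0° = 44.28 m/s.
Time aloft: T = 2 v_y0 / g = 2 × 44.28 / 9.81 = 9.027 s.
Horizontal distance R = vₓ T = 18.79 × 9.027 = 169.7 m.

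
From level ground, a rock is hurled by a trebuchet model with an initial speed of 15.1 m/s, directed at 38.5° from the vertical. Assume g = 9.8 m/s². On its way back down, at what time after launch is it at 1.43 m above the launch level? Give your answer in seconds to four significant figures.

Resolve: vₓ = 15.10 sin 38.5° = 9.400 m/s and v_y0 = 15.10 cos 38.5° = 11.82 m/s.
Require v_y0 t − ½ g t² = 1.43, i.e. 4.900 t² − 11.82 t + 1.43 = 0.
t = [11.82 ± √(11.82² − 2·9.80·1.43)] / 9.80 = (11.82 ± 10.57) / 9.80, so t = 0.1278 s or t = 2.284 s.
The descending-branch root is 2.284 s.

2.284 s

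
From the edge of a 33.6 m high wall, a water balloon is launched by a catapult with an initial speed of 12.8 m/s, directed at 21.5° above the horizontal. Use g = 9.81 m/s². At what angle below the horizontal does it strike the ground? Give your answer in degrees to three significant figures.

Components: vₓ = 12.80 cos 21.5° = 11.91 m/s, v_y0 = 12.80 sin 21.5° = 4.691 m/s.
Vertical motion (up positive, ground at y = 0): 4.905 t² − (4.691) t − 33.6 = 0, so t = (4.691 + √(4.691² + 2·9.81·33.6)) / 9.81 = (4.691 + 26.10) / 9.81 = 3.139 s.
At impact: v_y = v_y0 − g t = −26.10 m/s; vₓ = 11.91 m/s.
Angle below horizontal: arctan(|v_y|/vₓ) = arctan(26.10/11.91) = 65.47°.

65.5°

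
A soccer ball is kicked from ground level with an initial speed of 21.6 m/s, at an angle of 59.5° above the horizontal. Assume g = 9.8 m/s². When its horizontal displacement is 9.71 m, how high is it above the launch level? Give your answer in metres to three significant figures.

Horizontal component vₓ = 21.60 cos 59.5° = 10.96 m/s; vertical v_y0 = 21.60 sin 59.5° = 18.61 m/s.
x = vₓ t ⇒ t = 9.71/10.96 = 0.8857 s.
Height: y = v_y0 t − ½ g t² = 18.61 × 0.8857 − 4.900 × 0.8857² = 16.48 − 3.844 = 12.64 m.

12.6 m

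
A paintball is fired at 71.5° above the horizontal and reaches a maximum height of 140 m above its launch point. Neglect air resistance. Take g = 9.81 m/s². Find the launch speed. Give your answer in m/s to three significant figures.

55.3 m/s

At the peak v_y = 0, so v_y0 = √(2gH) = √(2 × 9.81 × 140) = 52.41 m/s.
v_y0 = v₀ sin θ ⇒ v₀ = 52.41 / sin 71.5° = 55.27 m/s.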